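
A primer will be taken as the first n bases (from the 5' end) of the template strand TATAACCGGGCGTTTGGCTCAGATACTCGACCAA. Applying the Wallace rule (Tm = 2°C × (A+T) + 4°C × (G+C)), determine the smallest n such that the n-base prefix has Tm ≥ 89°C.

n = 30

First 29 bases: TATAACCGGGCGTTTGGCTCAGATACTCG → Tm = 88°C (< 89°C)
First 30 bases: TATAACCGGGCGTTTGGCTCAGATACTCGA → Tm = 90°C (≥ 89°C)
Each additional base adds 2°C (A/T) or 4°C (G/C), so Tm is non-decreasing in n; n = 30 is the first length to reach 89°C.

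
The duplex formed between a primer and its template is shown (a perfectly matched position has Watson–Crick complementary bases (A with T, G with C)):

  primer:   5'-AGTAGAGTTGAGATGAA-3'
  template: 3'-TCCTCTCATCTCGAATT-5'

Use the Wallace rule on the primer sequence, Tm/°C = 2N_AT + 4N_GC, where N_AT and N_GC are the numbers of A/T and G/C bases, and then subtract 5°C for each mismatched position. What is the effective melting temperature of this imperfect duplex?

Primer base counts: A=7, T=4, G=6, C=0 → A+T=11, G+C=6
Perfect-match Tm = 2(11) + 4(6) = 22 + 24 = 46°C
Mismatches (positions where the bases are not complementary): 4 (at positions 3, 9, 13, 15)
Effective Tm = 46 − 4×5 = 46 − 20 = 26°C

26°C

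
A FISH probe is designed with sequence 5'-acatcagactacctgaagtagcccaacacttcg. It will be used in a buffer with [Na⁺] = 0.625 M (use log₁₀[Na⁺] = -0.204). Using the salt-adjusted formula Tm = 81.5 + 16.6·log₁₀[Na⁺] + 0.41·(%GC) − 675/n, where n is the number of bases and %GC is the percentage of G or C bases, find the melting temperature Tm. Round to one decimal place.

Length n = 33. Scanning the sequence gives C=11, T=6, G=5, A=11.
G+C = 16, so %GC = 16/33 × 100 = 48.485%
Salt term: 16.6 × (-0.204) = -3.386
GC term: 0.41 × 48.485 = 19.879; length term: −675/33 = −20.455
Tm = 81.5 + (-3.386) + 19.879 − 20.455 = 77.538 → 77.5°C

77.5°C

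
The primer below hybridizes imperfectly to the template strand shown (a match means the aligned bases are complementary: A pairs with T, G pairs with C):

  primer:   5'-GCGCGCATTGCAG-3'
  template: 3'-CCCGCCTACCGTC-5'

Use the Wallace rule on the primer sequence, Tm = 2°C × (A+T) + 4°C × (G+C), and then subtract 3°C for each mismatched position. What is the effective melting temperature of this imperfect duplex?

Primer base counts: A=2, T=2, G=5, C=4 → A+T=4, G+C=9
Perfect-match Tm = 2(4) + 4(9) = 8 + 36 = 44°C
Mismatches (positions where the bases are not complementary): 3 (at positions 2, 6, 9)
Effective Tm = 44 − 3×3 = 44 − 9 = 35°C

35°C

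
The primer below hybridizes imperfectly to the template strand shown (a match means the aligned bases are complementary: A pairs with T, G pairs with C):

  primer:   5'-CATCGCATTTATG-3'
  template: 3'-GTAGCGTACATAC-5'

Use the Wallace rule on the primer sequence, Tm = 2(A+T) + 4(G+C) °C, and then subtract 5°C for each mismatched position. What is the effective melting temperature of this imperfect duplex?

31°C

Primer base counts: A=3, T=5, G=2, C=3 → A+T=8, G+C=5
Perfect-match Tm = 2(8) + 4(5) = 16 + 20 = 36°C
Mismatches (positions where the bases are not complementary): 1 (at position 9)
Effective Tm = 36 − 1×5 = 36 − 5 = 31°C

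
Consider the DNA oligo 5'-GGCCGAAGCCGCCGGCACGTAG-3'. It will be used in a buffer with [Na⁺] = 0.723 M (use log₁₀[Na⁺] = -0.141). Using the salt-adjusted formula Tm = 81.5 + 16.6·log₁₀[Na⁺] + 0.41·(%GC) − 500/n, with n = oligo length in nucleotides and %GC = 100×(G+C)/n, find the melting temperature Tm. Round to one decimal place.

88.1°C

Length n = 22. Base counts: G=9, C=8, T=1, A=4
G+C = 17, so %GC = 17/22 × 100 = 77.273%
Salt term: 16.6 × (-0.141) = -2.341
GC term: 0.41 × 77.273 = 31.682; length term: −500/22 = −22.727
Tm = 81.5 + (-2.341) + 31.682 − 22.727 = 88.114 → 88.1°C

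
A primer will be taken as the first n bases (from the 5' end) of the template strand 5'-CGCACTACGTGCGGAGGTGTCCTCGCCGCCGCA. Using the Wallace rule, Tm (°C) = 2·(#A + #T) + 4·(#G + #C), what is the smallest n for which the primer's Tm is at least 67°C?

n = 21

First 20 bases: CGCACTACGTGCGGAGGTGT → Tm = 66°C (< 67°C)
First 21 bases: CGCACTACGTGCGGAGGTGTC → Tm = 70°C (≥ 67°C)
Since every base adds ≥2°C, Tm only increases with n, so the threshold is first crossed at n = 21.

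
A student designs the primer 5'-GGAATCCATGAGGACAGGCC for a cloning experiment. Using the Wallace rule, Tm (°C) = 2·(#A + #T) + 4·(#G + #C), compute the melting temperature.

64°C

Base counts: G=7, T=2, A=6, C=5
So N_AT = 8 and N_GC = 12.
Tm = 2(8) + 4(12) = 16 + 48 = 64°C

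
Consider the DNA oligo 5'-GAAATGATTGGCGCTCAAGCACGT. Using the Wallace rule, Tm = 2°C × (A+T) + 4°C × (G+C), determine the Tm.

72°C

Counting bases: A=7, G=7, T=5, C=5
A+T = 12, G+C = 12
Tm = 2(12) + 4(12) = 24 + 48 = 72°C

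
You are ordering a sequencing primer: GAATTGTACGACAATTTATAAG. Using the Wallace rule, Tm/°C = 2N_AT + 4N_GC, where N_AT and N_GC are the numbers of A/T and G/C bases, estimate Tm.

Counting bases: T=7, A=9, G=4, C=2
So N_AT = 16 and N_GC = 6.
Tm = 2(16) + 4(6) = 32 + 24 = 56°C

56°C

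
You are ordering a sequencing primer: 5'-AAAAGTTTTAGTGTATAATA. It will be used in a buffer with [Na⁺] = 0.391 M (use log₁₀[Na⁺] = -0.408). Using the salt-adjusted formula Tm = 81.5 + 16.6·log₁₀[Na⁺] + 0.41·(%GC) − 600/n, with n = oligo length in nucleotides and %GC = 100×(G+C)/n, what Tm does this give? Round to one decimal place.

50.9°C

Length n = 20. Counting bases: G=3, T=8, C=0, A=9
G+C = 3, so %GC = 3/20 × 100 = 15%
Salt term: 16.6 × (-0.408) = -6.773
GC term: 0.41 × 15 = 6.15; length term: −600/20 = −30
Tm = 81.5 + (-6.773) + 6.15 − 30 = 50.877 → 50.9°C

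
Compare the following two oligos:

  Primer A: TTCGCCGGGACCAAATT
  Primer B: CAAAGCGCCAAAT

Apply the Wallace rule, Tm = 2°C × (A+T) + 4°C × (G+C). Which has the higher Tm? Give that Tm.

Primer A: A+T=8, G+C=9 → Tm = 2(8)+4(9) = 52°C
Primer B: A+T=7, G+C=6 → Tm = 2(7)+4(6) = 38°C
52°C vs 38°C → primer A is higher.

Primer A, 52°C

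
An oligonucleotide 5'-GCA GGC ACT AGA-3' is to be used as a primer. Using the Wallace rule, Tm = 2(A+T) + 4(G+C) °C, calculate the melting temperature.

38°C

Base counts: A=4, T=1, G=4, C=3
So N_AT = 5 and N_GC = 7.
Tm = 2×5 + 4×7 = 38°C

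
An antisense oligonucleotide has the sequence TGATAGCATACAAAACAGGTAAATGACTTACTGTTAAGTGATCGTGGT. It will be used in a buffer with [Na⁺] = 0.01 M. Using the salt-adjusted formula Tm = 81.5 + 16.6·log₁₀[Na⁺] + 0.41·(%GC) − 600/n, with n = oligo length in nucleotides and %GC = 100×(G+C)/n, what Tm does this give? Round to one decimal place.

50.3°C

Length n = 48. Counting bases: A=17, T=14, G=11, C=6
G+C = 17, so %GC = 17/48 × 100 = 35.417%
Salt term: 16.6 × (-2) = -33.2
GC term: 0.41 × 35.417 = 14.521; length term: −600/48 = −12.5
Tm = 81.5 + (-33.2) + 14.521 − 12.5 = 50.321 → 50.3°C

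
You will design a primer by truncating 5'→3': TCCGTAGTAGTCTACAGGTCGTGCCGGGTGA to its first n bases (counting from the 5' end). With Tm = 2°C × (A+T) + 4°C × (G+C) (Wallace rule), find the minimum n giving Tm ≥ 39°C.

First 13 bases: TCCGTAGTAGTCT → Tm = 38°C (< 39°C)
First 14 bases: TCCGTAGTAGTCTA → Tm = 40°C (≥ 39°C)
Each additional base adds 2°C (A/T) or 4°C (G/C), so Tm is non-decreasing in n; n = 14 is the first length to reach 39°C.

n = 14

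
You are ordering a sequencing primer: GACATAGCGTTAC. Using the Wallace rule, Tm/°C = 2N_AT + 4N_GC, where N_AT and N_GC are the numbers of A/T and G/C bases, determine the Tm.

Scanning the sequence gives G=3, C=3, T=3, A=4.
AT pairs contribute 7, GC pairs contribute 6.
Tm = 4·6 + 2·7 = 24 + 14 = 38°C

38°C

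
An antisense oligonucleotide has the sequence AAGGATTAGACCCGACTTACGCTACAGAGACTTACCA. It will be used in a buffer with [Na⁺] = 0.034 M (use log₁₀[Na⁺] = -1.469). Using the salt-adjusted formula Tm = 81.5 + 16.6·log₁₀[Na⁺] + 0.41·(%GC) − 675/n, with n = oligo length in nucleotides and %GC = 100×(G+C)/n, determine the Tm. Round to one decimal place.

57.7°C

Length n = 37. C=10, G=7, T=7, A=13
G+C = 17, so %GC = 17/37 × 100 = 45.946%
Salt term: 16.6 × (-1.469) = -24.385
GC term: 0.41 × 45.946 = 18.838; length term: −675/37 = −18.243
Tm = 81.5 + (-24.385) + 18.838 − 18.243 = 57.71 → 57.7°C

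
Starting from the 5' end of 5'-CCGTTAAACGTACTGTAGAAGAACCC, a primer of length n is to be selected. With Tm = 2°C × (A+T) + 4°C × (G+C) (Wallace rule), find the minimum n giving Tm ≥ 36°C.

n = 13

First 12 bases: CCGTTAAACGTA → Tm = 34°C (< 36°C)
First 13 bases: CCGTTAAACGTAC → Tm = 38°C (≥ 36°C)
Since every base adds ≥2°C, Tm only increases with n, so the threshold is first crossed at n = 13.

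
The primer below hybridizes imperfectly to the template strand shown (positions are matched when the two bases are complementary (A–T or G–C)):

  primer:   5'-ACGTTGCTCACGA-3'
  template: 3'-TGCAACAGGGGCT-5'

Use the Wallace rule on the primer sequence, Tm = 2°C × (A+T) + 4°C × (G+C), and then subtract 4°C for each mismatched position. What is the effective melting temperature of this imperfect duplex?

28°C

Primer base counts: A=3, T=3, G=3, C=4 → A+T=6, G+C=7
Perfect-match Tm = 2(6) + 4(7) = 12 + 28 = 40°C
Mismatches (positions where the bases are not complementary): 3 (at positions 7, 8, 10)
Effective Tm = 40 − 3×4 = 40 − 12 = 28°C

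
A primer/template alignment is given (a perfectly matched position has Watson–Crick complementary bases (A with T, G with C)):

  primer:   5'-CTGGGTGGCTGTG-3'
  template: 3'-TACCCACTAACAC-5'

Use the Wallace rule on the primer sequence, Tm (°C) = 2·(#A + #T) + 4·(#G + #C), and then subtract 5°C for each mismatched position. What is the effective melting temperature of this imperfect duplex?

29°C

Primer base counts: A=0, T=4, G=7, C=2 → A+T=4, G+C=9
Perfect-match Tm = 2(4) + 4(9) = 8 + 36 = 44°C
Mismatches (positions where the bases are not complementary): 3 (at positions 1, 8, 9)
Effective Tm = 44 − 3×5 = 44 − 15 = 29°C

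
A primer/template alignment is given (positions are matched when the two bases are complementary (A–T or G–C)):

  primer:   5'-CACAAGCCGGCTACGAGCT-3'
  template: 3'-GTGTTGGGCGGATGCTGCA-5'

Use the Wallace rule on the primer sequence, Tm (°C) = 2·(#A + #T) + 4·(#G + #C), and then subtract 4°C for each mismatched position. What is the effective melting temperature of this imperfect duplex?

Primer base counts: A=5, T=2, G=5, C=7 → A+T=7, G+C=12
Perfect-match Tm = 2(7) + 4(12) = 14 + 48 = 62°C
Mismatches (positions where the bases are not complementary): 4 (at positions 6, 10, 17, 18)
Effective Tm = 62 − 4×4 = 62 − 16 = 46°C

46°C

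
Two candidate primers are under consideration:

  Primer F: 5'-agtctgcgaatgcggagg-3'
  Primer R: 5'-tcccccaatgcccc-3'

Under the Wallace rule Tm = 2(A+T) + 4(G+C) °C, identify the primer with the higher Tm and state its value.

Primer F: A+T=7, G+C=11 → Tm = 2(7)+4(11) = 58°C
Primer R: A+T=4, G+C=10 → Tm = 2(4)+4(10) = 48°C
58°C vs 48°C → primer F is higher.

Primer F, 58°C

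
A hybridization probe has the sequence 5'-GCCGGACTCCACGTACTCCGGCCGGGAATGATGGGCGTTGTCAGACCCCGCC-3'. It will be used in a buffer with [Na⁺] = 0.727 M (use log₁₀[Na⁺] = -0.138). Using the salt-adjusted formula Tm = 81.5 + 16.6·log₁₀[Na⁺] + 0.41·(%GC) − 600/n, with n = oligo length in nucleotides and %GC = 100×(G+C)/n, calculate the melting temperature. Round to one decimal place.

96.1°C

Length n = 52. T=8, A=8, C=19, G=17
G+C = 36, so %GC = 36/52 × 100 = 69.231%
Salt term: 16.6 × (-0.138) = -2.291
GC term: 0.41 × 69.231 = 28.385; length term: −600/52 = −11.538
Tm = 81.5 + (-2.291) + 28.385 − 11.538 = 96.056 → 96.1°C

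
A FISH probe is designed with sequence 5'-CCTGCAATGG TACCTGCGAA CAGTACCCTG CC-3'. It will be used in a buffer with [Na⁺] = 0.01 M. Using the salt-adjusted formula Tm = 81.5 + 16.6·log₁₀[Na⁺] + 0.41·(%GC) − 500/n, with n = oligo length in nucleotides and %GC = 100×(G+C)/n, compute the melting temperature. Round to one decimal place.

Length n = 32. Counting bases: A=7, T=6, C=12, G=7
G+C = 19, so %GC = 19/32 × 100 = 59.375%
Salt term: 16.6 × (-2) = -33.2
GC term: 0.41 × 59.375 = 24.344; length term: −500/32 = −15.625
Tm = 81.5 + (-33.2) + 24.344 − 15.625 = 57.019 → 57.0°C

57.0°C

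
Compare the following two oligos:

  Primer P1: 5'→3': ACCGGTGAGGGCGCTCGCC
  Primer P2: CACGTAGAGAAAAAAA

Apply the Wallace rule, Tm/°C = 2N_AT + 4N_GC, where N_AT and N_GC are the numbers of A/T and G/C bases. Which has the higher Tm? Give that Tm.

Primer P1, 68°C

Primer P1: A+T=4, G+C=15 → Tm = 2(4)+4(15) = 68°C
Primer P2: A+T=11, G+C=5 → Tm = 2(11)+4(5) = 42°C
68°C vs 42°C → primer P1 is higher.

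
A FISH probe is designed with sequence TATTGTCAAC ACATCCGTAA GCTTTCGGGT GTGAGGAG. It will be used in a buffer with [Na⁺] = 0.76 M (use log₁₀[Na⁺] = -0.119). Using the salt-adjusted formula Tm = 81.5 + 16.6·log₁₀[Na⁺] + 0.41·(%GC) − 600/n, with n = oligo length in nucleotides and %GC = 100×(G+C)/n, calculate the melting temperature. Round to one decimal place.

Length n = 38. Scanning the sequence gives G=11, A=9, T=11, C=7.
G+C = 18, so %GC = 18/38 × 100 = 47.368%
Salt term: 16.6 × (-0.119) = -1.975
GC term: 0.41 × 47.368 = 19.421; length term: −600/38 = −15.789
Tm = 81.5 + (-1.975) + 19.421 − 15.789 = 83.157 → 83.2°C

83.2°C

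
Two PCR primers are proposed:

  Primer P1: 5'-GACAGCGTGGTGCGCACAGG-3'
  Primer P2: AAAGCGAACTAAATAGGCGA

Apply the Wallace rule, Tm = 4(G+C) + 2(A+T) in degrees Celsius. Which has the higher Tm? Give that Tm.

Primer P1, 68°C

Primer P1: A+T=6, G+C=14 → Tm = 2(6)+4(14) = 68°C
Primer P2: A+T=12, G+C=8 → Tm = 2(12)+4(8) = 56°C
68°C vs 56°C → primer P1 is higher.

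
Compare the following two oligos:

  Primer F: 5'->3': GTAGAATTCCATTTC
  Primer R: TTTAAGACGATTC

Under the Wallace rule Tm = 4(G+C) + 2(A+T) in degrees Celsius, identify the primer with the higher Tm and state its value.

Primer F: A+T=10, G+C=5 → Tm = 2(10)+4(5) = 40°C
Primer R: A+T=9, G+C=4 → Tm = 2(9)+4(4) = 34°C
40°C vs 34°C → primer F is higher.

Primer F, 40°C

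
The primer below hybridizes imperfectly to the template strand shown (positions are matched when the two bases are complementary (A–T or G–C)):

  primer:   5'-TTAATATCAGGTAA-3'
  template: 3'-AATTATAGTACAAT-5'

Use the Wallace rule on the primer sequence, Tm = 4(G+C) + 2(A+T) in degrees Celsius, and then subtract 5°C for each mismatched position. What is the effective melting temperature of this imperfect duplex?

24°C

Primer base counts: A=6, T=5, G=2, C=1 → A+T=11, G+C=3
Perfect-match Tm = 2(11) + 4(3) = 22 + 12 = 34°C
Mismatches (positions where the bases are not complementary): 2 (at positions 10, 13)
Effective Tm = 34 − 2×5 = 34 − 10 = 24°C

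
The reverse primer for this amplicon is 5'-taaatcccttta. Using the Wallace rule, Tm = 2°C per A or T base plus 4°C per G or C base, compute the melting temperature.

G=0, T=5, A=4, C=3
A+T = 9, G+C = 3
Tm = 4·3 + 2·9 = 12 + 18 = 30°C

30°C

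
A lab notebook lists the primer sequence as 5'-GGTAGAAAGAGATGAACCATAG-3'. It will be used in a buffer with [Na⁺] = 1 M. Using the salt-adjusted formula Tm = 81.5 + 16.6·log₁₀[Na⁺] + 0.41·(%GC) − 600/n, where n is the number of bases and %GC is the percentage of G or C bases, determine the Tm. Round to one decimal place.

Length n = 22. Counting bases: T=3, G=7, A=10, C=2
G+C = 9, so %GC = 9/22 × 100 = 40.909%
Salt term: 16.6 × (0) = 0
GC term: 0.41 × 40.909 = 16.773; length term: −600/22 = −27.273
Tm = 81.5 + (0) + 16.773 − 27.273 = 71 → 71.0°C

71.0°C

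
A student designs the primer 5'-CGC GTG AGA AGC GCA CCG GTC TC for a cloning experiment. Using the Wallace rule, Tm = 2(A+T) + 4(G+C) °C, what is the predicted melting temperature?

Base counts: C=8, G=8, T=3, A=4
A+T = 7, G+C = 16
Tm = 4·16 + 2·7 = 64 + 14 = 78°C

78°C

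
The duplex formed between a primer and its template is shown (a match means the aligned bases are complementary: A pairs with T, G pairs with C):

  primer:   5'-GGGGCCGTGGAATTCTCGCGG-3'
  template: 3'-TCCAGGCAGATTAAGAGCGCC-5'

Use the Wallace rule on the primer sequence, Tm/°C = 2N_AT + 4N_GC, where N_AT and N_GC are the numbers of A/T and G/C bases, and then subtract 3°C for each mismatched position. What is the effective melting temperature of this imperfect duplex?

60°C

Primer base counts: A=2, T=4, G=10, C=5 → A+T=6, G+C=15
Perfect-match Tm = 2(6) + 4(15) = 12 + 60 = 72°C
Mismatches (positions where the bases are not complementary): 4 (at positions 1, 4, 9, 10)
Effective Tm = 72 − 4×3 = 72 − 12 = 60°C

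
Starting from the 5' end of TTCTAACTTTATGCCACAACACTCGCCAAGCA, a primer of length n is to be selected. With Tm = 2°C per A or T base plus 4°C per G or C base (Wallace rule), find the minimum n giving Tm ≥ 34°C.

First 13 bases: TTCTAACTTTATG → Tm = 32°C (< 34°C)
First 14 bases: TTCTAACTTTATGC → Tm = 36°C (≥ 34°C)
Each additional base adds 2°C (A/T) or 4°C (G/C), so Tm is non-decreasing in n; n = 14 is the first length to reach 34°C.

n = 14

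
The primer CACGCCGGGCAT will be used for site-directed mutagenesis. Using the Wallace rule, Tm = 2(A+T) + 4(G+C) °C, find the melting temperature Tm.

Scanning the sequence gives G=4, T=1, C=5, A=2.
So N_AT = 3 and N_GC = 9.
Tm = 2×3 + 4×9 = 42°C

42°C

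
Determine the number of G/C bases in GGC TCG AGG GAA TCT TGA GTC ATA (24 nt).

12

A=6, G=8, C=4, T=6
G+C = 8 + 4 = 12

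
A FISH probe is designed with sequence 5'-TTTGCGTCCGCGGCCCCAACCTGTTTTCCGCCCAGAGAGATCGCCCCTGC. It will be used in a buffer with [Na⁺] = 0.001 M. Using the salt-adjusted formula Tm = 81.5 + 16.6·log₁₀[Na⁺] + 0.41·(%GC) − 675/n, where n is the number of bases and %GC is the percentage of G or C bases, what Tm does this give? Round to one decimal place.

45.3°C

Length n = 50. Scanning the sequence gives C=21, A=6, G=12, T=11.
G+C = 33, so %GC = 33/50 × 100 = 66%
Salt term: 16.6 × (-3) = -49.8
GC term: 0.41 × 66 = 27.06; length term: −675/50 = −13.5
Tm = 81.5 + (-49.8) + 27.06 − 13.5 = 45.26 → 45.3°C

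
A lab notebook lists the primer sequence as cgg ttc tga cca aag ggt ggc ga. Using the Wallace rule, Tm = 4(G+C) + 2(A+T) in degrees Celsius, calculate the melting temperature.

Scanning the sequence gives T=4, A=5, G=9, C=5.
A+T = 9, G+C = 14
Tm = 2×9 + 4×14 = 74°C

74°C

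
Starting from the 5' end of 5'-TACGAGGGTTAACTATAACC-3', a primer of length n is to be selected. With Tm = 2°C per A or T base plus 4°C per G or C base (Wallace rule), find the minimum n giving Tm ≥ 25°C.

n = 8

First 7 bases: TACGAGG → Tm = 22°C (< 25°C)
First 8 bases: TACGAGGG → Tm = 26°C (≥ 25°C)
Each additional base adds 2°C (A/T) or 4°C (G/C), so Tm is non-decreasing in n; n = 8 is the first length to reach 25°C.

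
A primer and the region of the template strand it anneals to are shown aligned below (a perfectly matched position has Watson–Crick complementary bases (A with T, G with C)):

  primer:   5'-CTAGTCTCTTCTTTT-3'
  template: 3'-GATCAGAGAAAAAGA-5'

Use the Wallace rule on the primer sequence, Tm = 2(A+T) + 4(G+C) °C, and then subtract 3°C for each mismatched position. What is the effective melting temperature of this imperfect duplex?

Primer base counts: A=1, T=9, G=1, C=4 → A+T=10, G+C=5
Perfect-match Tm = 2(10) + 4(5) = 20 + 20 = 40°C
Mismatches (positions where the bases are not complementary): 2 (at positions 11, 14)
Effective Tm = 40 − 2×3 = 40 − 6 = 34°C

34°C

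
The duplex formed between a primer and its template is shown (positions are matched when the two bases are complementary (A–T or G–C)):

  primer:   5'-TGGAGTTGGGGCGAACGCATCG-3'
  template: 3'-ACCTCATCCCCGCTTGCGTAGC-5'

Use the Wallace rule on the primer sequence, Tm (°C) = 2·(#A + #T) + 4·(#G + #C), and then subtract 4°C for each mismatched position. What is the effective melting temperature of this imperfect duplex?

68°C

Primer base counts: A=4, T=4, G=10, C=4 → A+T=8, G+C=14
Perfect-match Tm = 2(8) + 4(14) = 16 + 56 = 72°C
Mismatches (positions where the bases are not complementary): 1 (at position 7)
Effective Tm = 72 − 1×4 = 72 − 4 = 68°C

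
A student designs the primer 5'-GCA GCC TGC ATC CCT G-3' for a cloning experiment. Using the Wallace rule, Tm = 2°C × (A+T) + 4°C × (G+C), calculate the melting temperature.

Counting bases: C=7, A=2, G=4, T=3
A+T = 5, G+C = 11
Tm = 2(5) + 4(11) = 10 + 44 = 54°C

54°C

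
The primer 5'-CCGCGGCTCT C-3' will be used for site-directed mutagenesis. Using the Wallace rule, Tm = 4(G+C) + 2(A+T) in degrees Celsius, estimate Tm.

40°C

Scanning the sequence gives C=6, G=3, T=2, A=0.
A+T = 2, G+C = 9
Tm = 4·9 + 2·2 = 36 + 4 = 40°C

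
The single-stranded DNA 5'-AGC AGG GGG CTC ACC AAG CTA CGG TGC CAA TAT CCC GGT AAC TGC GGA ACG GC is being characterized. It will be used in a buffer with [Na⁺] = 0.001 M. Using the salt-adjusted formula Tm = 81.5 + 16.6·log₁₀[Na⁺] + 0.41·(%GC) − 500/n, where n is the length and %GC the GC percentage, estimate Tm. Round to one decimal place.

47.8°C

Length n = 53. A=13, G=17, C=16, T=7
G+C = 33, so %GC = 33/53 × 100 = 62.264%
Salt term: 16.6 × (-3) = -49.8
GC term: 0.41 × 62.264 = 25.528; length term: −500/53 = −9.434
Tm = 81.5 + (-49.8) + 25.528 − 9.434 = 47.794 → 47.8°C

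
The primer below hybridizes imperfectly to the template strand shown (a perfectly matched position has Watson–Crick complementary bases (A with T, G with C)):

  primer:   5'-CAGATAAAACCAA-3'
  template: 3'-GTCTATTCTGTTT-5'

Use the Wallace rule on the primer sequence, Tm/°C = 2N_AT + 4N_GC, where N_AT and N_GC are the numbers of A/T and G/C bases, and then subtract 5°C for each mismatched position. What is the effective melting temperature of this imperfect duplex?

Primer base counts: A=8, T=1, G=1, C=3 → A+T=9, G+C=4
Perfect-match Tm = 2(9) + 4(4) = 18 + 16 = 34°C
Mismatches (positions where the bases are not complementary): 2 (at positions 8, 11)
Effective Tm = 34 − 2×5 = 34 − 10 = 24°C

24°C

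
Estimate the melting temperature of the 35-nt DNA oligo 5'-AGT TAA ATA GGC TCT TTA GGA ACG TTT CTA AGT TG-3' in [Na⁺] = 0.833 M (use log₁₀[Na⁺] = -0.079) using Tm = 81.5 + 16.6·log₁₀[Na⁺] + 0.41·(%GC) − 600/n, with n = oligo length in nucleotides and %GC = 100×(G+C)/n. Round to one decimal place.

Length n = 35. Scanning the sequence gives T=13, A=10, C=4, G=8.
G+C = 12, so %GC = 12/35 × 100 = 34.286%
Salt term: 16.6 × (-0.079) = -1.311
GC term: 0.41 × 34.286 = 14.057; length term: −600/35 = −17.143
Tm = 81.5 + (-1.311) + 14.057 − 17.143 = 77.103 → 77.1°C

77.1°C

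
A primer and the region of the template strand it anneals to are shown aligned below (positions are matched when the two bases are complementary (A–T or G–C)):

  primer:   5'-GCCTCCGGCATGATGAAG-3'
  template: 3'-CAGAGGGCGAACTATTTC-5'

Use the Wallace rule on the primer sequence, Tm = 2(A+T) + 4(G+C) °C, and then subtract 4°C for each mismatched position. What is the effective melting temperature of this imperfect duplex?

42°C

Primer base counts: A=4, T=3, G=6, C=5 → A+T=7, G+C=11
Perfect-match Tm = 2(7) + 4(11) = 14 + 44 = 58°C
Mismatches (positions where the bases are not complementary): 4 (at positions 2, 7, 10, 15)
Effective Tm = 58 − 4×4 = 58 − 16 = 42°C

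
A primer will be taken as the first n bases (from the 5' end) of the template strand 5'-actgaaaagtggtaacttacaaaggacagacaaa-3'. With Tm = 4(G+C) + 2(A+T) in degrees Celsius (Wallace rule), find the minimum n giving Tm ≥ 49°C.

n = 19

First 18 bases: ACTGAAAAGTGGTAACTT → Tm = 48°C (< 49°C)
First 19 bases: ACTGAAAAGTGGTAACTTA → Tm = 50°C (≥ 49°C)
Since every base adds ≥2°C, Tm only increases with n, so the threshold is first crossed at n = 19.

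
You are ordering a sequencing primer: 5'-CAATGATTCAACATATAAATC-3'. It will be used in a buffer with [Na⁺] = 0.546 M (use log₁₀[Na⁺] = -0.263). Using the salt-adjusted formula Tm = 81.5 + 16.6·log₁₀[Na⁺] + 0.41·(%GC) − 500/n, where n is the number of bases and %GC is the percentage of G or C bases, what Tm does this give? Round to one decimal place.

Length n = 21. Scanning the sequence gives T=6, C=4, G=1, A=10.
G+C = 5, so %GC = 5/21 × 100 = 23.81%
Salt term: 16.6 × (-0.263) = -4.366
GC term: 0.41 × 23.81 = 9.762; length term: −500/21 = −23.81
Tm = 81.5 + (-4.366) + 9.762 − 23.81 = 63.086 → 63.1°C

63.1°C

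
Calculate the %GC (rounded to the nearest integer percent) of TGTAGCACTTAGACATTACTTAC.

Scanning the sequence gives T=8, A=7, C=5, G=3.
G+C = 3 + 5 = 8 out of 23 bases
%GC = 8/23 × 100 = 34.78% ≈ 35%

35%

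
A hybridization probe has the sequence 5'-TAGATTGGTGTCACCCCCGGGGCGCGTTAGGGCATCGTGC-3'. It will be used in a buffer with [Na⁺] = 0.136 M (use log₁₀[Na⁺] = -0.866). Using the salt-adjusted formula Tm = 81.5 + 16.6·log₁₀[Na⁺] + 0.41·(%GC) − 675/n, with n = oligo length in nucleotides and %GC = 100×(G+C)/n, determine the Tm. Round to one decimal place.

76.9°C

Length n = 40. Base counts: A=5, T=9, G=15, C=11
G+C = 26, so %GC = 26/40 × 100 = 65%
Salt term: 16.6 × (-0.866) = -14.376
GC term: 0.41 × 65 = 26.65; length term: −675/40 = −16.875
Tm = 81.5 + (-14.376) + 26.65 − 16.875 = 76.899 → 76.9°C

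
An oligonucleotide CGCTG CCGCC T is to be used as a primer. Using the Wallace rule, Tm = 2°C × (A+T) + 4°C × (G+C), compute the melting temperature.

40°C

T=2, A=0, G=3, C=6
AT pairs contribute 2, GC pairs contribute 9.
Tm = 2×2 + 4×9 = 40°C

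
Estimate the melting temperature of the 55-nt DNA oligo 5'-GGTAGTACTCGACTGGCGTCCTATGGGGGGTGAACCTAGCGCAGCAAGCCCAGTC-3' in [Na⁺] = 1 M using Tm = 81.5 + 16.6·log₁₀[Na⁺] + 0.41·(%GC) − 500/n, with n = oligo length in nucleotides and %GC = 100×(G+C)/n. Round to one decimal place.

Length n = 55. Counting bases: C=15, T=10, G=19, A=11
G+C = 34, so %GC = 34/55 × 100 = 61.818%
Salt term: 16.6 × (0) = 0
GC term: 0.41 × 61.818 = 25.345; length term: −500/55 = −9.091
Tm = 81.5 + (0) + 25.345 − 9.091 = 97.754 → 97.8°C

97.8°C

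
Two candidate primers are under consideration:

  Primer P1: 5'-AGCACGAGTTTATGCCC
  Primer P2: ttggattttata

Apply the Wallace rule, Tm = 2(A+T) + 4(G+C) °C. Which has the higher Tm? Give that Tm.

Primer P1: A+T=8, G+C=9 → Tm = 2(8)+4(9) = 52°C
Primer P2: A+T=10, G+C=2 → Tm = 2(10)+4(2) = 28°C
52°C vs 28°C → primer P1 is higher.

Primer P1, 52°C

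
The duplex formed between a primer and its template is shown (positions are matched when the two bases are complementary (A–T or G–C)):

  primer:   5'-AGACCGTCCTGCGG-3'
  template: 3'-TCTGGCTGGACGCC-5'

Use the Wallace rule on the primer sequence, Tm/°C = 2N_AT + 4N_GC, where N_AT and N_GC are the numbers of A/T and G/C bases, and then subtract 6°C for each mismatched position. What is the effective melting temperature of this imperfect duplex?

42°C

Primer base counts: A=2, T=2, G=5, C=5 → A+T=4, G+C=10
Perfect-match Tm = 2(4) + 4(10) = 8 + 40 = 48°C
Mismatches (positions where the bases are not complementary): 1 (at position 7)
Effective Tm = 48 − 1×6 = 48 − 6 = 42°C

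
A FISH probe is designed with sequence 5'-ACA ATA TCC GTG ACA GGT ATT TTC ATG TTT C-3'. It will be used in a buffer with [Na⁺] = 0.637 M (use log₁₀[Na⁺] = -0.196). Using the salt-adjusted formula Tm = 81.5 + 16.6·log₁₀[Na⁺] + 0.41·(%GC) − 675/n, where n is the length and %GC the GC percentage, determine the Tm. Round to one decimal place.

71.0°C

Length n = 31. T=12, G=5, C=6, A=8
G+C = 11, so %GC = 11/31 × 100 = 35.484%
Salt term: 16.6 × (-0.196) = -3.254
GC term: 0.41 × 35.484 = 14.548; length term: −675/31 = −21.774
Tm = 81.5 + (-3.254) + 14.548 − 21.774 = 71.02 → 71.0°C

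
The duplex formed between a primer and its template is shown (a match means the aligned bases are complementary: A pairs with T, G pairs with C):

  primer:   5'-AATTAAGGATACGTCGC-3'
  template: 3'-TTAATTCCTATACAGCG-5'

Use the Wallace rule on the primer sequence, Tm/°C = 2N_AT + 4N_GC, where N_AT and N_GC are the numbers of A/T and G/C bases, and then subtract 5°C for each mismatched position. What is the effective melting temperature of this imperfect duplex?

43°C

Primer base counts: A=6, T=4, G=4, C=3 → A+T=10, G+C=7
Perfect-match Tm = 2(10) + 4(7) = 20 + 28 = 48°C
Mismatches (positions where the bases are not complementary): 1 (at position 12)
Effective Tm = 48 − 1×5 = 48 − 5 = 43°C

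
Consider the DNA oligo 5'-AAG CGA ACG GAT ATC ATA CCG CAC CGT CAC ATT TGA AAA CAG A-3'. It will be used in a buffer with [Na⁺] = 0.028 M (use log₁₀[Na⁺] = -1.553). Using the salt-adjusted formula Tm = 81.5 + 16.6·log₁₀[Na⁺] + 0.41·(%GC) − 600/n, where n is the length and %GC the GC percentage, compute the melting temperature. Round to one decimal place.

59.9°C

Length n = 43. Scanning the sequence gives T=7, G=8, A=17, C=11.
G+C = 19, so %GC = 19/43 × 100 = 44.186%
Salt term: 16.6 × (-1.553) = -25.78
GC term: 0.41 × 44.186 = 18.116; length term: −600/43 = −13.953
Tm = 81.5 + (-25.78) + 18.116 − 13.953 = 59.883 → 59.9°C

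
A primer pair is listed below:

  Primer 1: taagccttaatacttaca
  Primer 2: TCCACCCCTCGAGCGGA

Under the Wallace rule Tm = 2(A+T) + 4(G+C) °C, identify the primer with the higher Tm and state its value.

Primer 2, 58°C

Primer 1: A+T=13, G+C=5 → Tm = 2(13)+4(5) = 46°C
Primer 2: A+T=5, G+C=12 → Tm = 2(5)+4(12) = 58°C
46°C vs 58°C → primer 2 is higher.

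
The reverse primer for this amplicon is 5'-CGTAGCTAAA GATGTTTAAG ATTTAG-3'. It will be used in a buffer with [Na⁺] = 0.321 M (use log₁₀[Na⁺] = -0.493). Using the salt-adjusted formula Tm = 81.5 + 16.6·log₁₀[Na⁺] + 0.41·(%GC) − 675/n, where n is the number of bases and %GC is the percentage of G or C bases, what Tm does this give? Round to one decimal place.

60.0°C

Length n = 26. C=2, G=6, A=9, T=9
G+C = 8, so %GC = 8/26 × 100 = 30.769%
Salt term: 16.6 × (-0.493) = -8.184
GC term: 0.41 × 30.769 = 12.615; length term: −675/26 = −25.962
Tm = 81.5 + (-8.184) + 12.615 − 25.962 = 59.969 → 60.0°C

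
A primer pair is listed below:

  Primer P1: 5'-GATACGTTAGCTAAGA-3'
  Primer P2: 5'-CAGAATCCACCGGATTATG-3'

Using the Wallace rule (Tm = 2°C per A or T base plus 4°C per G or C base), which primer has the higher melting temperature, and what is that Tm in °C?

Primer P2, 56°C

Primer P1: A+T=10, G+C=6 → Tm = 2(10)+4(6) = 44°C
Primer P2: A+T=10, G+C=9 → Tm = 2(10)+4(9) = 56°C
44°C vs 56°C → primer P2 is higher.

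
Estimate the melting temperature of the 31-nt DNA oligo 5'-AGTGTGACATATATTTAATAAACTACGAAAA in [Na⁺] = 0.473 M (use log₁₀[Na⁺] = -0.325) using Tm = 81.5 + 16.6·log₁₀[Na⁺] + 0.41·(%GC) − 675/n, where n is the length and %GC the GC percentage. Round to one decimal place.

Length n = 31. Base counts: G=4, T=9, C=3, A=15
G+C = 7, so %GC = 7/31 × 100 = 22.581%
Salt term: 16.6 × (-0.325) = -5.395
GC term: 0.41 × 22.581 = 9.258; length term: −675/31 = −21.774
Tm = 81.5 + (-5.395) + 9.258 − 21.774 = 63.589 → 63.6°C

63.6°C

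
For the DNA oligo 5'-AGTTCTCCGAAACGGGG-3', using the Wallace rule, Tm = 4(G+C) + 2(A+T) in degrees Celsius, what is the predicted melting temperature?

Base counts: C=4, G=6, T=3, A=4
So N_AT = 7 and N_GC = 10.
Tm = 4·10 + 2·7 = 40 + 14 = 54°C

54°C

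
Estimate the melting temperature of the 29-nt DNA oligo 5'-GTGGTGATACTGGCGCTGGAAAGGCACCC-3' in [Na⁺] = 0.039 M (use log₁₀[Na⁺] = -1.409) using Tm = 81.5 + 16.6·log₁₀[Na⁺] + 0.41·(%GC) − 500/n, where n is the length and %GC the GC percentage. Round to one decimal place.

66.3°C

Length n = 29. G=11, T=5, A=6, C=7
G+C = 18, so %GC = 18/29 × 100 = 62.069%
Salt term: 16.6 × (-1.409) = -23.389
GC term: 0.41 × 62.069 = 25.448; length term: −500/29 = −17.241
Tm = 81.5 + (-23.389) + 25.448 − 17.241 = 66.318 → 66.3°C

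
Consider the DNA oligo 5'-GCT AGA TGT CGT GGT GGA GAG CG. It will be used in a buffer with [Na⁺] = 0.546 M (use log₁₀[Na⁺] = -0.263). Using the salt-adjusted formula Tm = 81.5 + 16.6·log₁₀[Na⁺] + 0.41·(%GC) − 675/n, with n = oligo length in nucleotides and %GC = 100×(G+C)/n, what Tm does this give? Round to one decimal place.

72.7°C

Length n = 23. Base counts: C=3, T=5, A=4, G=11
G+C = 14, so %GC = 14/23 × 100 = 60.87%
Salt term: 16.6 × (-0.263) = -4.366
GC term: 0.41 × 60.87 = 24.957; length term: −675/23 = −29.348
Tm = 81.5 + (-4.366) + 24.957 − 29.348 = 72.743 → 72.7°C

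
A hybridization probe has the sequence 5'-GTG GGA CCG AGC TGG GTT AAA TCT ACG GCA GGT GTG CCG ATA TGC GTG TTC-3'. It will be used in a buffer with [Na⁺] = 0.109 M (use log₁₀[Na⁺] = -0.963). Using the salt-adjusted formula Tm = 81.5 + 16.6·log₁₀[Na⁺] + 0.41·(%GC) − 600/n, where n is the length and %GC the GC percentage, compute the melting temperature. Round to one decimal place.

Length n = 51. Counting bases: T=13, C=10, A=9, G=19
G+C = 29, so %GC = 29/51 × 100 = 56.863%
Salt term: 16.6 × (-0.963) = -15.986
GC term: 0.41 × 56.863 = 23.314; length term: −600/51 = −11.765
Tm = 81.5 + (-15.986) + 23.314 − 11.765 = 77.063 → 77.1°C

77.1°C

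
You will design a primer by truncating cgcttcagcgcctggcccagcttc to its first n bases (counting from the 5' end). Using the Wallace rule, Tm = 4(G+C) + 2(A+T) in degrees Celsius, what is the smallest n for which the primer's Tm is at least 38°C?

n = 11

First 10 bases: CGCTTCAGCG → Tm = 34°C (< 38°C)
First 11 bases: CGCTTCAGCGC → Tm = 38°C (≥ 38°C)
Each additional base adds 2°C (A/T) or 4°C (G/C), so Tm is non-decreasing in n; n = 11 is the first length to reach 38°C.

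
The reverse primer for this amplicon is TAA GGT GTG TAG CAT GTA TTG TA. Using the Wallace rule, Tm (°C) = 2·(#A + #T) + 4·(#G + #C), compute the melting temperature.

Scanning the sequence gives A=6, T=9, C=1, G=7.
A+T = 15, G+C = 8
Tm = 2(15) + 4(8) = 30 + 32 = 62°C

62°C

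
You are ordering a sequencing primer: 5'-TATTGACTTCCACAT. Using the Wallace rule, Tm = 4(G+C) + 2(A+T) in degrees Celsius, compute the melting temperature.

G=1, C=4, T=6, A=4
A+T = 10, G+C = 5
Tm = 2(10) + 4(5) = 20 + 20 = 40°C

40°C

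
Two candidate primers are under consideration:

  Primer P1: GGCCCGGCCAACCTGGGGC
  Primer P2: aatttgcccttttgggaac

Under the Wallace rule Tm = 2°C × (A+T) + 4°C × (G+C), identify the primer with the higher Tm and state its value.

Primer P1: A+T=3, G+C=16 → Tm = 2(3)+4(16) = 70°C
Primer P2: A+T=11, G+C=8 → Tm = 2(11)+4(8) = 54°C
70°C vs 54°C → primer P1 is higher.

Primer P1, 70°C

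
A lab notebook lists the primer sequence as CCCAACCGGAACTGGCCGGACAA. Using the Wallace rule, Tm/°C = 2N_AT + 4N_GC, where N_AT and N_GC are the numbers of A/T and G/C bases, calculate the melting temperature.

Counting bases: T=1, G=6, C=9, A=7
A+T = 8, G+C = 15
Tm = 2×8 + 4×15 = 76°C

76°C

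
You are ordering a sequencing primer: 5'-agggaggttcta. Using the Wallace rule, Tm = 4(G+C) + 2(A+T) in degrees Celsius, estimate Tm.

Scanning the sequence gives A=3, G=5, C=1, T=3.
So N_AT = 6 and N_GC = 6.
Tm = 2×6 + 4×6 = 36°C

36°C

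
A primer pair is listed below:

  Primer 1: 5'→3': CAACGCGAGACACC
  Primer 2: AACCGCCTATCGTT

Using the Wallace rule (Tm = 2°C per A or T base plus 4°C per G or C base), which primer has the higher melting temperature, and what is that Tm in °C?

Primer 1, 46°C

Primer 1: A+T=5, G+C=9 → Tm = 2(5)+4(9) = 46°C
Primer 2: A+T=7, G+C=7 → Tm = 2(7)+4(7) = 42°C
46°C vs 42°C → primer 1 is higher.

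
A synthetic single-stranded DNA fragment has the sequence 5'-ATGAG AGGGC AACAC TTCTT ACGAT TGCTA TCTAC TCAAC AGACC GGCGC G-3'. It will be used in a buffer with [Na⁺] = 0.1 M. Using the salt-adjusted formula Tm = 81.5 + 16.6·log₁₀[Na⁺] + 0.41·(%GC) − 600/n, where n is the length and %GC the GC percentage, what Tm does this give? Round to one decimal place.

Length n = 51. Base counts: T=11, A=14, C=14, G=12
G+C = 26, so %GC = 26/51 × 100 = 50.98%
Salt term: 16.6 × (-1) = -16.6
GC term: 0.41 × 50.98 = 20.902; length term: −600/51 = −11.765
Tm = 81.5 + (-16.6) + 20.902 − 11.765 = 74.037 → 74.0°C

74.0°C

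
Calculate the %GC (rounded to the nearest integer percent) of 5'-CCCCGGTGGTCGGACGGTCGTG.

77%

G=10, T=4, C=7, A=1
G+C = 10 + 7 = 17 out of 22 bases
%GC = 17/22 × 100 = 77.27% ≈ 77%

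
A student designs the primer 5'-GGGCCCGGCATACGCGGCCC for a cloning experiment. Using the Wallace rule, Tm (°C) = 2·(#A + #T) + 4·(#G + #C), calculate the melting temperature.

74°C

Scanning the sequence gives G=8, C=9, A=2, T=1.
A+T = 3, G+C = 17
Tm = 2×3 + 4×17 = 74°C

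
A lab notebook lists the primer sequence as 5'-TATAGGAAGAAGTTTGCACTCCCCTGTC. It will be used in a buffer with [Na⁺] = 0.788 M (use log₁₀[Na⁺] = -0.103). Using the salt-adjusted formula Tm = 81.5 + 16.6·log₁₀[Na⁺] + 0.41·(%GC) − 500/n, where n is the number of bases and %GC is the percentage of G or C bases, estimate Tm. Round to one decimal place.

81.0°C

Length n = 28. T=8, C=7, G=6, A=7
G+C = 13, so %GC = 13/28 × 100 = 46.429%
Salt term: 16.6 × (-0.103) = -1.71
GC term: 0.41 × 46.429 = 19.036; length term: −500/28 = −17.857
Tm = 81.5 + (-1.71) + 19.036 − 17.857 = 80.969 → 81.0°C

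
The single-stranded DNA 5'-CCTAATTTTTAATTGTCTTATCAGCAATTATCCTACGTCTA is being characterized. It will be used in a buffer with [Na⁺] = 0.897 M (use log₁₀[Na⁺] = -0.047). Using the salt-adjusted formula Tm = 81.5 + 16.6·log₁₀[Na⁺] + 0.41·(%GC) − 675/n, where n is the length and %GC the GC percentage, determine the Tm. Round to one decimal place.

76.3°C

Length n = 41. Counting bases: G=3, T=18, A=11, C=9
G+C = 12, so %GC = 12/41 × 100 = 29.268%
Salt term: 16.6 × (-0.047) = -0.78
GC term: 0.41 × 29.268 = 12; length term: −675/41 = −16.463
Tm = 81.5 + (-0.78) + 12 − 16.463 = 76.257 → 76.3°C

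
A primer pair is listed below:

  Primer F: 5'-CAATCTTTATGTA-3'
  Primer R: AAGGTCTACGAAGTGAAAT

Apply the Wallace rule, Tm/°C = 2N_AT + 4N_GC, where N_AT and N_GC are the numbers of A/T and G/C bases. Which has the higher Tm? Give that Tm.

Primer R, 52°C

Primer F: A+T=10, G+C=3 → Tm = 2(10)+4(3) = 32°C
Primer R: A+T=12, G+C=7 → Tm = 2(12)+4(7) = 52°C
32°C vs 52°C → primer R is higher.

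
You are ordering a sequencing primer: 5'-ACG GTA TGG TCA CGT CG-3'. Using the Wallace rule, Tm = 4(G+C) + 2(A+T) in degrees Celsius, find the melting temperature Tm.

54°C

Counting bases: T=4, G=6, C=4, A=3
So N_AT = 7 and N_GC = 10.
Tm = 2(7) + 4(10) = 14 + 40 = 54°C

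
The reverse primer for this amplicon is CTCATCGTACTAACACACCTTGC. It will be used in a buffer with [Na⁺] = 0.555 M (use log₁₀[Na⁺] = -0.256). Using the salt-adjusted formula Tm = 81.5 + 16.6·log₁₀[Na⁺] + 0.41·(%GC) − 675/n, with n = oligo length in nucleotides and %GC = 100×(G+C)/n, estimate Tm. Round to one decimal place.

Length n = 23. Counting bases: T=6, A=6, C=9, G=2
G+C = 11, so %GC = 11/23 × 100 = 47.826%
Salt term: 16.6 × (-0.256) = -4.25
GC term: 0.41 × 47.826 = 19.609; length term: −675/23 = −29.348
Tm = 81.5 + (-4.25) + 19.609 − 29.348 = 67.511 → 67.5°C

67.5°C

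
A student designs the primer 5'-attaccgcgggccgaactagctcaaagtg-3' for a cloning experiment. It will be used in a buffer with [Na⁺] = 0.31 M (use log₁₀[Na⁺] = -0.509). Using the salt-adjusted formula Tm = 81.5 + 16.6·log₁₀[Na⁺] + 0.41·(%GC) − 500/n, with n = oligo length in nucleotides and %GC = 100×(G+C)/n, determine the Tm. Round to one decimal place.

Length n = 29. Counting bases: G=8, T=5, C=8, A=8
G+C = 16, so %GC = 16/29 × 100 = 55.172%
Salt term: 16.6 × (-0.509) = -8.449
GC term: 0.41 × 55.172 = 22.621; length term: −500/29 = −17.241
Tm = 81.5 + (-8.449) + 22.621 − 17.241 = 78.431 → 78.4°C

78.4°C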